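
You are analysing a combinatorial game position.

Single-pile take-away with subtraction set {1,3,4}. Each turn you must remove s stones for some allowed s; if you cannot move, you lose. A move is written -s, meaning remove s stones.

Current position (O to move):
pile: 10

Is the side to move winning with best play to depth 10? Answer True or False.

p1 O@[10]: -1[9]+1* -3[7]+1 -4[6]-1
p2 X@[9]: -1[8]-1* -3[6]-1 -4[5]-1
p3 O@[8]: -1[7]+1* -3[5]-1 -4[4]-1
p4 X@[7]: -1[6]-1* -3[4]-1 -4[3]-1
p5 O@[6]: -1[5]-1 -3[3]-1 -4[2]+1*
p6 X@[2]: -1[1]-1*
p7 O@[1]: -1[0]+1*
p8 X@[0] terminal -1; root [10] d10

O winning at [10]: True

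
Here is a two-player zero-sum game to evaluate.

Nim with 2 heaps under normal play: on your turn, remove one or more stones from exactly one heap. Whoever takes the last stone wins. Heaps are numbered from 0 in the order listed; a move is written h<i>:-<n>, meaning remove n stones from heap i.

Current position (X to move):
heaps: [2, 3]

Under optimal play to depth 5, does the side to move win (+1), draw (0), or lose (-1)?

value((2,3), X) = +1

ply 1, X at (2,3) | h0:-1=-1→(1,3); h0:-2=-1→(0,3); h1:-1=+1→(2,2)*; h1:-2=-1→(2,1); h1:-3=-1→(2,0)
ply 2, O at (2,2) | h0:-1=-1→(1,2)*; h0:-2=-1→(0,2); h1:-1=-1→(2,1); h1:-2=-1→(2,0)
ply 3, X at (1,2) | h0:-1=-1→(0,2); h1:-1=+1→(1,1)*; h1:-2=-1→(1,0)
ply 4, O at (1,1) | h0:-1=-1→(0,1)*; h1:-1=-1→(1,0)
ply 5, X at (0,1) | h1:-1=+1→(0,0)*
ply 6: (0,0) is terminal -1 (O); from (2,3) depth 5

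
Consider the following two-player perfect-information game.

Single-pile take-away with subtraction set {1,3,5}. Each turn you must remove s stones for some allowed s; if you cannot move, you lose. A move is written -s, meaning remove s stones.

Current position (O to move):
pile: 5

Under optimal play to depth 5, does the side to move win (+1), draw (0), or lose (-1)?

value(5, O) = +1

ply 1, O at 5 | -1=+1→4*; -3=+1→2; -5=+1→0
ply 2, X at 4 | -1=-1→3*; -3=-1→1
ply 3, O at 3 | -1=+1→2*; -3=+1→0
ply 4, X at 2 | -1=-1→1*
ply 5, O at 1 | -1=+1→0*
ply 6: 0 is terminal -1 (X); from 5 depth 5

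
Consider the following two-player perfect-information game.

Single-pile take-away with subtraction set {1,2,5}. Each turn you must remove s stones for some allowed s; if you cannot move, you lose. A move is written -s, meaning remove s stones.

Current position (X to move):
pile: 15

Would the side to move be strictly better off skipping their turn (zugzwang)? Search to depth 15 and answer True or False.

zugzwang(15, X) = True

ply 1, X at 15 | -1=-1→14*; -2=-1→13; -5=-1→10
ply 2, O at 14 | -1=-1→13; -2=+1→12*; -5=+1→9
ply 3, X at 12 | -1=-1→11*; -2=-1→10; -5=-1→7
ply 4, O at 11 | -1=-1→10; -2=+1→9*; -5=+1→6
ply 5, X at 9 | -1=-1→8*; -2=-1→7; -5=-1→4
ply 6, O at 8 | -1=-1→7; -2=+1→6*; -5=+1→3
ply 7, X at 6 | -1=-1→5*; -2=-1→4; -5=-1→1
ply 8, O at 5 | -1=-1→4; -2=+1→3*; -5=+1→0
ply 9, X at 3 | -1=-1→2*; -2=-1→1
ply 10, O at 2 | -1=-1→1; -2=+1→0*
ply 11: 0 is terminal -1 (X); from 15 depth 15
suppose X passes — search the same position with O to move:
pass> ply 1, O at 15 | -1=-1→14*; -2=-1→13; -5=-1→10
pass> ply 2, X at 14 | -1=-1→13; -2=+1→12*; -5=+1→9
pass> ply 3, O at 12 | -1=-1→11*; -2=-1→10; -5=-1→7
pass> ply 4, X at 11 | -1=-1→10; -2=+1→9*; -5=+1→6
pass> ply 5, O at 9 | -1=-1→8*; -2=-1→7; -5=-1→4
pass> ply 6, X at 8 | -1=-1→7; -2=+1→6*; -5=+1→3
pass> ply 7, O at 6 | -1=-1→5*; -2=-1→4; -5=-1→1
pass> ply 8, X at 5 | -1=-1→4; -2=+1→3*; -5=+1→0
pass> ply 9, O at 3 | -1=-1→2*; -2=-1→1
pass> ply 10, X at 2 | -1=-1→1; -2=+1→0*
pass> ply 11: 0 is terminal -1 (O); from 15 depth 15
for X: play -1, pass +1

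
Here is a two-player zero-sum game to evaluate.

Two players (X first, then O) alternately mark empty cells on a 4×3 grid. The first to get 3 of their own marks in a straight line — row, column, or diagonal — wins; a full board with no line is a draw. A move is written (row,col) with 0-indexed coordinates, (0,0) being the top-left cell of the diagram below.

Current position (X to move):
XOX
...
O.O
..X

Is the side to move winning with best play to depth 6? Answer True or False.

X winning at [XOX/.../O.O/..X]: True

p1 X@[XOX/.../O.O/..X]: (1,0)[XOX/X../O.O/..X]-1 (1,1)[XOX/.X./O.O/..X]-1 (1,2)[XOX/..X/O.O/..X]-1 (2,1)[XOX/.../OXO/..X]+1* (3,0)[XOX/.../O.O/X.X]-1 (3,1)[XOX/.../O.O/.XX]-1
p2 O@[XOX/.../OXO/..X]: (1,0)[XOX/O../OXO/..X]-1* (1,1)[XOX/.O./OXO/..X]-1 (1,2)[XOX/..O/OXO/..X]-1 (3,0)[XOX/.../OXO/O.X]-1 (3,1)[XOX/.../OXO/.OX]-1
p3 X@[XOX/O../OXO/..X]: (1,1)[XOX/OX./OXO/..X]-1 (1,2)[XOX/O.X/OXO/..X]-1 (3,0)[XOX/O../OXO/X.X]+1* (3,1)[XOX/O../OXO/.XX]-1
p4 O@[XOX/O../OXO/X.X]: (1,1)[XOX/OO./OXO/X.X]-1* (1,2)[XOX/O.O/OXO/X.X]-1 (3,1)[XOX/O../OXO/XOX]-1
p5 X@[XOX/OO./OXO/X.X]: (1,2)[XOX/OOX/OXO/X.X]+1* (3,1)[XOX/OO./OXO/XXX]+1
p6 O@[XOX/OOX/OXO/X.X] terminal -1; root [XOX/.../O.O/..X] d6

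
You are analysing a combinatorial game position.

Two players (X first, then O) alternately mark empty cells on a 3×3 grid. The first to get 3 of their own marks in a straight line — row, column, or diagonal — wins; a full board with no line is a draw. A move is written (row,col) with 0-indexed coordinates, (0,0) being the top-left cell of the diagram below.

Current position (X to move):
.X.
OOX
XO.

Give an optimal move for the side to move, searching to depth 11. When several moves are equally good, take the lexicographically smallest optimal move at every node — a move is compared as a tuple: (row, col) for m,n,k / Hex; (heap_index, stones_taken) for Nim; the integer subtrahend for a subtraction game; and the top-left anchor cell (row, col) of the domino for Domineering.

X's best at [.X./OOX/XO.]: (0,2)

p1 X@[.X./OOX/XO.]: (0,0)[XX./OOX/XO.]+0 (0,2)[.XX/OOX/XO.]+1* (2,2)[.X./OOX/XOX]+0
p2 O@[.XX/OOX/XO.]: (0,0)[OXX/OOX/XO.]-1* (2,2)[.XX/OOX/XOO]-1
p3 X@[OXX/OOX/XO.]: (2,2)[OXX/OOX/XOX]+1*
p4 O@[OXX/OOX/XOX] terminal -1; root [.X./OOX/XO.] d11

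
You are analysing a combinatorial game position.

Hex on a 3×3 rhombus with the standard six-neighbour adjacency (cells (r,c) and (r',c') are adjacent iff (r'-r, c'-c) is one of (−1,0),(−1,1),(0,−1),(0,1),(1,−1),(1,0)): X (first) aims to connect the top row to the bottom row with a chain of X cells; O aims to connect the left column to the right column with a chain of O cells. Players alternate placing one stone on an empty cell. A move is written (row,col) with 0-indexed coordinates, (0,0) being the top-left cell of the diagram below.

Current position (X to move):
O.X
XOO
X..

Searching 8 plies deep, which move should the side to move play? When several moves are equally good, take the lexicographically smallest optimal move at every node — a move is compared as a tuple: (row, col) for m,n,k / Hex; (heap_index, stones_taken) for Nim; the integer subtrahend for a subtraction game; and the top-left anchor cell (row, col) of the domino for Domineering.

X's best at [O.X/XOO/X..]: (0,1)

p1 X@[O.X/XOO/X..]: (0,1)[OXX/XOO/X..]+1* (2,1)[O.X/XOO/XX.]-1 (2,2)[O.X/XOO/X.X]-1
p2 O@[OXX/XOO/X..] terminal -1; root [O.X/XOO/X..] d8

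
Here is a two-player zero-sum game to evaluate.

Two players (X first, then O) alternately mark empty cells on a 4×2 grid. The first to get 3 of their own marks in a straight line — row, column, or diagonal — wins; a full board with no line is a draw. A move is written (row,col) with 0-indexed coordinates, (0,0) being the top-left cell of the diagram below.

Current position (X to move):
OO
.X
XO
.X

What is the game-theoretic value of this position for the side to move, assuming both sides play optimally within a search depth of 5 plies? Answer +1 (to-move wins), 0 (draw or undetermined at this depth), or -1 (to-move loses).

[OO/.X/XO/.X] X move#1: (1,0):+0/OO/XX/XO/.X*, (3,0):+0/OO/.X/XO/XX
[OO/XX/XO/.X] O move#2: (3,0):+0/OO/XX/XO/OX*
[OO/XX/XO/OX] end (terminal +0, X#3); searched OO/.X/XO/.X to 5

value(OO/.X/XO/.X, X) = 0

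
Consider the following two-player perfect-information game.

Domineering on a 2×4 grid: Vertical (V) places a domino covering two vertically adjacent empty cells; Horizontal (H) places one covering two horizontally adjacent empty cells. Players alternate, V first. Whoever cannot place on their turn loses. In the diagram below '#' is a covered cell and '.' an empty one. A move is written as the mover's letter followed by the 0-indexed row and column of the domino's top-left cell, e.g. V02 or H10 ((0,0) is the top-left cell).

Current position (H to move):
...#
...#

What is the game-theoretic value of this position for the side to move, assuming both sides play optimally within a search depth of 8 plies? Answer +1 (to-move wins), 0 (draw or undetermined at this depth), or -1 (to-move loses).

value(...#/...#, H) = +1

[...#/...#] H move#1: H00:+1/##.#/...#*, H01:+1/.###/...#, H10:+1/...#/##.#, H11:+1/...#/.###
[##.#/...#] V move#2: V02:-1/####/..##*
[####/..##] H move#3: H10:+1/####/####*
[####/####] end (terminal -1, V#4); searched ...#/...# to 8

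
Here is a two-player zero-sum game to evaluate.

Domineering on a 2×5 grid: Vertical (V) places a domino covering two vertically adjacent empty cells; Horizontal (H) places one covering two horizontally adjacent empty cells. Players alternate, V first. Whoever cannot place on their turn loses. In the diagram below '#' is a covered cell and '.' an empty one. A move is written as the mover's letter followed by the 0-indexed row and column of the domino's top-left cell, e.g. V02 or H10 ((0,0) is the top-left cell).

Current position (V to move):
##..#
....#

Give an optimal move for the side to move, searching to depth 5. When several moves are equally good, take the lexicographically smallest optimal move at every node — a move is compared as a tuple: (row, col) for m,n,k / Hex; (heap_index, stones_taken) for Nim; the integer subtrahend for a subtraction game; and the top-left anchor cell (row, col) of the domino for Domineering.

[##..#/....#] V move#1: V02:+1/###.#/..#.#*, V03:-1/##.##/...##
[###.#/..#.#] H move#2: H10:-1/###.#/###.#*
[###.#/###.#] V move#3: V03:+1/#####/#####*
[#####/#####] end (terminal -1, H#4); searched ##..#/....# to 5

V's best at [##..#/....#]: V02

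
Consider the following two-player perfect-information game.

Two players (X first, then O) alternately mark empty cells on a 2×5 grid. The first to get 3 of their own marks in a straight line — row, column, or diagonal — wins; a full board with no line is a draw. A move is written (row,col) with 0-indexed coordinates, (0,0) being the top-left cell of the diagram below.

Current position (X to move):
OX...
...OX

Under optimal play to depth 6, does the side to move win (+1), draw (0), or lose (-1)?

[OX.../...OX] X move#1: (0,2):+0/OXX../...OX*, (0,3):+0/OX.X./...OX, (0,4):+0/OX..X/...OX, (1,0):+0/OX.../X..OX, (1,1):+0/OX.../.X.OX, (1,2):+0/OX.../..XOX
[OXX../...OX] O move#2: (0,3):+0/OXXO./...OX*, (0,4):-1/OXX.O/...OX, (1,0):-1/OXX../O..OX, (1,1):-1/OXX../.O.OX, (1,2):-1/OXX../..OOX
[OXXO./...OX] X move#3: (0,4):+0/OXXOX/...OX*, (1,0):+0/OXXO./X..OX, (1,1):+0/OXXO./.X.OX, (1,2):+0/OXXO./..XOX
[OXXOX/...OX] O move#4: (1,0):+0/OXXOX/O..OX*, (1,1):+0/OXXOX/.O.OX, (1,2):+0/OXXOX/..OOX
[OXXOX/O..OX] X move#5: (1,1):+0/OXXOX/OX.OX*, (1,2):+0/OXXOX/O.XOX
[OXXOX/OX.OX] O move#6: (1,2):+0/OXXOX/OXOOX*
[OXXOX/OXOOX] end (terminal +0, X#7); searched OX.../...OX to 6

value(OX.../...OX, X) = 0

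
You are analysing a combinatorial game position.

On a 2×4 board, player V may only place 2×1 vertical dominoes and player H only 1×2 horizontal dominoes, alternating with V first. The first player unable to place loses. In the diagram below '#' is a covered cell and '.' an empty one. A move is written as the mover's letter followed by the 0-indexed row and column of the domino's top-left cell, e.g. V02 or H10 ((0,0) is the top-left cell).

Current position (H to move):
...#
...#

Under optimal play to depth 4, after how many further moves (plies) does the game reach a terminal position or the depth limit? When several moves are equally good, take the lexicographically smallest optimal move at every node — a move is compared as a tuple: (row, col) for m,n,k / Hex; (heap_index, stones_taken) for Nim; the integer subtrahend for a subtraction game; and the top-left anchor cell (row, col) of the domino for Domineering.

ply 1, H at ...#/...# | H00=+1→##.#/...#*; H01=+1→.###/...#; H10=+1→...#/##.#; H11=+1→...#/.###
ply 2, V at ##.#/...# | V02=-1→####/..##*
ply 3, H at ####/..## | H10=+1→####/####*
ply 4: ####/#### is terminal -1 (V); from ...#/...# depth 4

PV length from [...#/...#]: 3 plies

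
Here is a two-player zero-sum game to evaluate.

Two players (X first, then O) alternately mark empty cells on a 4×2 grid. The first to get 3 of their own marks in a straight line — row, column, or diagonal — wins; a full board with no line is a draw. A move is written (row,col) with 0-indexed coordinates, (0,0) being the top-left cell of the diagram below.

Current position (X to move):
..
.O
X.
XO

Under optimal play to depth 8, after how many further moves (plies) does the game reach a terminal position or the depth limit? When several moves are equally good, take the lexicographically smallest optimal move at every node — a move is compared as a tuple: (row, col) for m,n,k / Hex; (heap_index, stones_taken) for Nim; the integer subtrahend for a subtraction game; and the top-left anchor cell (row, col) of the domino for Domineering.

PV length from [../.O/X./XO]: 1 ply

ply 1, X at ../.O/X./XO | (0,0)=-1→X./.O/X./XO; (0,1)=-1→.X/.O/X./XO; (1,0)=+1→../XO/X./XO*; (2,1)=+0→../.O/XX/XO
ply 2: ../XO/X./XO is terminal -1 (O); from ../.O/X./XO depth 8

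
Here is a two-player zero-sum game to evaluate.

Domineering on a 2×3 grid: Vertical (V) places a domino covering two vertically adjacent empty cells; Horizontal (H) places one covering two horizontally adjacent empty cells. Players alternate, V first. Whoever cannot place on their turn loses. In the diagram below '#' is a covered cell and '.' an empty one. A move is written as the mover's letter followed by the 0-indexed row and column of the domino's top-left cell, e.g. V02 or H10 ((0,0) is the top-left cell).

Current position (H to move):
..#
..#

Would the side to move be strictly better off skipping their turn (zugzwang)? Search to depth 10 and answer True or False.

ply 1, H at ..#/..# | H00=+1→###/..#*; H10=+1→..#/###
ply 2: ###/..# is terminal -1 (V); from ..#/..# depth 10
if H skipped the turn, V would face:
~ ply 1, V at ..#/..# | V00=+1→#.#/#.#*; V01=+1→.##/.##
~ ply 2: #.#/#.# is terminal -1 (H); from ..#/..# depth 10
compare (H): move=+1 vs pass=-1

zugzwang(..#/..#, H) = False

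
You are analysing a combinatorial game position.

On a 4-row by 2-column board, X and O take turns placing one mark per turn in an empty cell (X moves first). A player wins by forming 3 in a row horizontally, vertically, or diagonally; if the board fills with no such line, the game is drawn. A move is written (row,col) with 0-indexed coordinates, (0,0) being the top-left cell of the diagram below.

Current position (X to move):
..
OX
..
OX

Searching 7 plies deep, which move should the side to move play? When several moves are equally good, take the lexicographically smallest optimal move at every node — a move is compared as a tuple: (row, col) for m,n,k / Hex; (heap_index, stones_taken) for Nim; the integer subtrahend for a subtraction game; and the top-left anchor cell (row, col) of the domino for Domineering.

p1 X@[../OX/../OX]: (0,0)[X./OX/../OX]-1 (0,1)[.X/OX/../OX]-1 (2,0)[../OX/X./OX]+0 (2,1)[../OX/.X/OX]+1*
p2 O@[../OX/.X/OX] terminal -1; root [../OX/../OX] d7

X's best at [../OX/../OX]: (2,1)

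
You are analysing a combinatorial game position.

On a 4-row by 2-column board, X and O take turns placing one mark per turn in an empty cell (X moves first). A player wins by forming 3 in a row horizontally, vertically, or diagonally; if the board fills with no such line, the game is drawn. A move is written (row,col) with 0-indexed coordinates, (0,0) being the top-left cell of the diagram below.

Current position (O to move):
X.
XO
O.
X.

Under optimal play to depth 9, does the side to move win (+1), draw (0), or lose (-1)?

value(X./XO/O./X., O) = +1

p1 O@[X./XO/O./X.]: (0,1)[XO/XO/O./X.]+0 (2,1)[X./XO/OO/X.]+1* (3,1)[X./XO/O./XO]+0
p2 X@[X./XO/OO/X.]: (0,1)[XX/XO/OO/X.]-1* (3,1)[X./XO/OO/XX]-1
p3 O@[XX/XO/OO/X.]: (3,1)[XX/XO/OO/XO]+1*
p4 X@[XX/XO/OO/XO] terminal -1; root [X./XO/O./X.] d9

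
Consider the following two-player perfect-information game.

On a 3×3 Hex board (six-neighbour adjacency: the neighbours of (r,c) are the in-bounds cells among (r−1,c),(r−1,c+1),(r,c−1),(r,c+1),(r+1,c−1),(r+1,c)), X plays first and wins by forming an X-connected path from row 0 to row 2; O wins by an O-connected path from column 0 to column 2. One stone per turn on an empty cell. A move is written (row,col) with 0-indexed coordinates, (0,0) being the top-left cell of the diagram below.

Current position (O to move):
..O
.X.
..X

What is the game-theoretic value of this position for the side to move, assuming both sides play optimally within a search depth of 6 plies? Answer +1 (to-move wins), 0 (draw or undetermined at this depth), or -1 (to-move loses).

ply 1, O at ..O/.X./..X | (0,0)=-1→O.O/.X./..X; (0,1)=+1→.OO/.X./..X*; (1,0)=-1→..O/OX./..X; (1,2)=-1→..O/.XO/..X; (2,0)=-1→..O/.X./O.X; (2,1)=-1→..O/.X./.OX
ply 2, X at .OO/.X./..X | (0,0)=-1→XOO/.X./..X*; (1,0)=-1→.OO/XX./..X; (1,2)=-1→.OO/.XX/..X; (2,0)=-1→.OO/.X./X.X; (2,1)=-1→.OO/.X./.XX
ply 3, O at XOO/.X./..X | (1,0)=+1→XOO/OX./..X*; (1,2)=-1→XOO/.XO/..X; (2,0)=-1→XOO/.X./O.X; (2,1)=-1→XOO/.X./.OX
ply 4: XOO/OX./..X is terminal -1 (X); from ..O/.X./..X depth 6

value(..O/.X./..X, O) = +1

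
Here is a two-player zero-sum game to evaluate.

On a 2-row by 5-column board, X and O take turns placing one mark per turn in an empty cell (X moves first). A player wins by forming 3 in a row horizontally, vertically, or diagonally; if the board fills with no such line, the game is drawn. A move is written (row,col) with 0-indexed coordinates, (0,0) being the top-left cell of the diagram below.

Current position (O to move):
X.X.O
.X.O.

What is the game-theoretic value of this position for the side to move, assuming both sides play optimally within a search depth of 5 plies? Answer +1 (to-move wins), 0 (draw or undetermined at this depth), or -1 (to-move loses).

value(X.X.O/.X.O., O) = 0

p1 O@[X.X.O/.X.O.]: (0,1)[XOX.O/.X.O.]+0* (0,3)[X.XOO/.X.O.]-1 (1,0)[X.X.O/OX.O.]-1 (1,2)[X.X.O/.XOO.]-1 (1,4)[X.X.O/.X.OO]-1
p2 X@[XOX.O/.X.O.]: (0,3)[XOXXO/.X.O.]+0* (1,0)[XOX.O/XX.O.]+0 (1,2)[XOX.O/.XXO.]+0 (1,4)[XOX.O/.X.OX]+0
p3 O@[XOXXO/.X.O.]: (1,0)[XOXXO/OX.O.]+0* (1,2)[XOXXO/.XOO.]+0 (1,4)[XOXXO/.X.OO]+0
p4 X@[XOXXO/OX.O.]: (1,2)[XOXXO/OXXO.]+0* (1,4)[XOXXO/OX.OX]+0
p5 O@[XOXXO/OXXO.]: (1,4)[XOXXO/OXXOO]+0*
p6 X@[XOXXO/OXXOO] terminal +0; root [X.X.O/.X.O.] d5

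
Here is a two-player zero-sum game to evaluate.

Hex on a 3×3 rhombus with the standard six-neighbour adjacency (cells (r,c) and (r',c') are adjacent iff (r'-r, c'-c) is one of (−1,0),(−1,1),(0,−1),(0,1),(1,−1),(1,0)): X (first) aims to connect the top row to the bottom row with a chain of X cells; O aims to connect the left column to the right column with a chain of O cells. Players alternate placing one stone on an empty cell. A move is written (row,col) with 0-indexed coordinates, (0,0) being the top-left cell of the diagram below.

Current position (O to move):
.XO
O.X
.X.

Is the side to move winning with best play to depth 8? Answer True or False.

O winning at [.XO/O.X/.X.]: True

ply 1, O at .XO/O.X/.X. | (0,0)=-1→OXO/O.X/.X.; (1,1)=+1→.XO/OOX/.X.*; (2,0)=-1→.XO/O.X/OX.; (2,2)=-1→.XO/O.X/.XO
ply 2: .XO/OOX/.X. is terminal -1 (X); from .XO/O.X/.X. depth 8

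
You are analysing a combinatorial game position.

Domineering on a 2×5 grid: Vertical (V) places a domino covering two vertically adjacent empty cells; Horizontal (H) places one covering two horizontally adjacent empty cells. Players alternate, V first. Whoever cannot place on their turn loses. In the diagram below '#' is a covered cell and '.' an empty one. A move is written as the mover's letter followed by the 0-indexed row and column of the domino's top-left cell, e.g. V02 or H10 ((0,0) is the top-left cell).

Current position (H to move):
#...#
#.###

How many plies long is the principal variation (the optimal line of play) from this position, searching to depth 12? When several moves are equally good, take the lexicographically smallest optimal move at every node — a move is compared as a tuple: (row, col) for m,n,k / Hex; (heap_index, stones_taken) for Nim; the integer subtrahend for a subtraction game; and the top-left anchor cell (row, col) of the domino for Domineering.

PV length from [#...#/#.###]: 1 ply

p1 H@[#...#/#.###]: H01[###.#/#.###]+1* H02[#.###/#.###]-1
p2 V@[###.#/#.###] terminal -1; root [#...#/#.###] d12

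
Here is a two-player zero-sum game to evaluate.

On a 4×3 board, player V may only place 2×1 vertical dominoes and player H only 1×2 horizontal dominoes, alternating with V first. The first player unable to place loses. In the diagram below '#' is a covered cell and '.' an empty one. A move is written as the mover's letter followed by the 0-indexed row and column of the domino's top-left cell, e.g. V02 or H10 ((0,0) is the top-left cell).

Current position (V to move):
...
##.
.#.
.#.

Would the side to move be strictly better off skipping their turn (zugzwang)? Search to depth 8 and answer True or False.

[.../##./.#./.#.] V move#1: V02:+1/..#/###/.#./.#.*, V12:+1/.../###/.##/.#., V20:+1/.../##./##./##., V22:+1/.../##./.##/.##
[..#/###/.#./.#.] H move#2: H00:-1/###/###/.#./.#.*
[###/###/.#./.#.] V move#3: V20:+1/###/###/##./##.*, V22:+1/###/###/.##/.##
[###/###/##./##.] end (terminal -1, H#4); searched .../##./.#./.#. to 8
pass branch (H moves first from the same position):
  | [.../##./.#./.#.] H move#1: H00:-1/##./##./.#./.#.*, H01:-1/.##/##./.#./.#.
  | [##./##./.#./.#.] V move#2: V02:+1/###/###/.#./.#.*, V12:+1/##./###/.##/.#., V20:+1/##./##./##./##., V22:+1/##./##./.##/.##
  | [###/###/.#./.#.] end (terminal -1, H#3); searched .../##./.#./.#. to 8
V moving scores +1; V passing scores +1

zugzwang(.../##./.#./.#., V) = False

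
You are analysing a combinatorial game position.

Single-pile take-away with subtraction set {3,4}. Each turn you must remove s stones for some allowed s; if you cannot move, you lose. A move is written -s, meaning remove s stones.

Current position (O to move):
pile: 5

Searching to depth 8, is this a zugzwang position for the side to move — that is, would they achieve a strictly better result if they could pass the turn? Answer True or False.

zugzwang(5, O) = False

[5] O move#1: -3:+1/2*, -4:+1/1
[2] end (terminal -1, X#2); searched 5 to 8
if O skipped the turn, X would face:
~ [5] X move#1: -3:+1/2*, -4:+1/1
~ [2] end (terminal -1, O#2); searched 5 to 8
compare (O): move=+1 vs pass=-1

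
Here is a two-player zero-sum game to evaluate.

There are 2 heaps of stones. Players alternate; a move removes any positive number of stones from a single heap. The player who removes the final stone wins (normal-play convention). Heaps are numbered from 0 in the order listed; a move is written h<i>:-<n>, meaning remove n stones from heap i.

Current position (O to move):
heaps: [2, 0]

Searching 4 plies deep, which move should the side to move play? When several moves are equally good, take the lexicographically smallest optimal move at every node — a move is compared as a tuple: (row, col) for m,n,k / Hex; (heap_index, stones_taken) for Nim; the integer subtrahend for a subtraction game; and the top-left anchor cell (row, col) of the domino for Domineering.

p1 O@[(2,0)]: h0:-1[(1,0)]-1 h0:-2[(0,0)]+1*
p2 X@[(0,0)] terminal -1; root [(2,0)] d4

O's best at [(2,0)]: h0:-2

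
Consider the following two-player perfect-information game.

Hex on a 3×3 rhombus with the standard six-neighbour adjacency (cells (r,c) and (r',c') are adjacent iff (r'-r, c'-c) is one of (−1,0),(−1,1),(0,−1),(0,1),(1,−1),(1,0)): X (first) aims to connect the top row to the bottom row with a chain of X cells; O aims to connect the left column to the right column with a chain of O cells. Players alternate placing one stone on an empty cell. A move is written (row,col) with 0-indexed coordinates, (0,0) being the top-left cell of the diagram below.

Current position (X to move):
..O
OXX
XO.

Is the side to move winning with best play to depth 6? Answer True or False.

X winning at [..O/OXX/XO.]: True

p1 X@[..O/OXX/XO.]: (0,0)[X.O/OXX/XO.]-1 (0,1)[.XO/OXX/XO.]+1* (2,2)[..O/OXX/XOX]-1
p2 O@[.XO/OXX/XO.] terminal -1; root [..O/OXX/XO.] d6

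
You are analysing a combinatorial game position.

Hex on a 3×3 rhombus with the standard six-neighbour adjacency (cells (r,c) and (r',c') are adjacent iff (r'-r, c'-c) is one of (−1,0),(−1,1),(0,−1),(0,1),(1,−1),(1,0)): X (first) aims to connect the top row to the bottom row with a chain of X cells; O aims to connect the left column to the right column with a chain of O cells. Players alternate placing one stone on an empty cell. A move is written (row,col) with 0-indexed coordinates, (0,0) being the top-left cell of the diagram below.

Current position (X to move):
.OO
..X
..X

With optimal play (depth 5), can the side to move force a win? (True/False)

X winning at [.OO/..X/..X]: False

[.OO/..X/..X] X move#1: (0,0):-1/XOO/..X/..X*, (1,0):-1/.OO/X.X/..X, (1,1):-1/.OO/.XX/..X, (2,0):-1/.OO/..X/X.X, (2,1):-1/.OO/..X/.XX
[XOO/..X/..X] O move#2: (1,0):+1/XOO/O.X/..X*, (1,1):+1/XOO/.OX/..X, (2,0):+1/XOO/..X/O.X, (2,1):-1/XOO/..X/.OX
[XOO/O.X/..X] end (terminal -1, X#3); searched .OO/..X/..X to 5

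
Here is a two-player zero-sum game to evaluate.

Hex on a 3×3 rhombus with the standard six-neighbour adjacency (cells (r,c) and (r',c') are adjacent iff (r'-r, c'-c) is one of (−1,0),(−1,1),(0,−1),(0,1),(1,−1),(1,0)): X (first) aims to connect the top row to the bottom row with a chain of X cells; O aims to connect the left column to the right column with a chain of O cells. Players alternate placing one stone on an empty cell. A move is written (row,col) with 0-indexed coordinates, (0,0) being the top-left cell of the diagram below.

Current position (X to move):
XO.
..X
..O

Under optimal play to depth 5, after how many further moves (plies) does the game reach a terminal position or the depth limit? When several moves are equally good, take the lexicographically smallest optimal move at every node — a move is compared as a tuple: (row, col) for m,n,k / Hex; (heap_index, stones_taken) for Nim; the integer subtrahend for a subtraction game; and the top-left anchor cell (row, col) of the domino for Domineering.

ply 1, X at XO./..X/..O | (0,2)=+1→XOX/..X/..O*; (1,0)=+1→XO./X.X/..O; (1,1)=+1→XO./.XX/..O; (2,0)=+1→XO./..X/X.O; (2,1)=+1→XO./..X/.XO
ply 2, O at XOX/..X/..O | (1,0)=-1→XOX/O.X/..O*; (1,1)=-1→XOX/.OX/..O; (2,0)=-1→XOX/..X/O.O; (2,1)=-1→XOX/..X/.OO
ply 3, X at XOX/O.X/..O | (1,1)=+1→XOX/OXX/..O*; (2,0)=+1→XOX/O.X/X.O; (2,1)=+1→XOX/O.X/.XO
ply 4, O at XOX/OXX/..O | (2,0)=-1→XOX/OXX/O.O*; (2,1)=-1→XOX/OXX/.OO
ply 5, X at XOX/OXX/O.O | (2,1)=+1→XOX/OXX/OXO*
ply 6: XOX/OXX/OXO is terminal -1 (O); from XO./..X/..O depth 5

PV length from [XO./..X/..O]: 5 plies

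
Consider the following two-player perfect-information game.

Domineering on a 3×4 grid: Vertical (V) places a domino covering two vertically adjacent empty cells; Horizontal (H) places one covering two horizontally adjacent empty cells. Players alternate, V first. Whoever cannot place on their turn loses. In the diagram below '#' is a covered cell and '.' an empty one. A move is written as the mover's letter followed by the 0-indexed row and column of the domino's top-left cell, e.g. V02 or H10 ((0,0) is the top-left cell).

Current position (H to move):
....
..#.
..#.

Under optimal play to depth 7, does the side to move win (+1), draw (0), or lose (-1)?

[..../..#./..#.] H move#1: H00:-1/##../..#./..#., H01:-1/.##./..#./..#., H02:-1/..##/..#./..#., H10:+1/..../###./..#.*, H20:-1/..../..#./###.
[..../###./..#.] V move#2: V03:-1/...#/####/..#.*, V13:-1/..../####/..##
[...#/####/..#.] H move#3: H00:+1/##.#/####/..#.*, H01:+1/.###/####/..#., H20:+1/...#/####/###.
[##.#/####/..#.] end (terminal -1, V#4); searched ..../..#./..#. to 7

value(..../..#./..#., H) = +1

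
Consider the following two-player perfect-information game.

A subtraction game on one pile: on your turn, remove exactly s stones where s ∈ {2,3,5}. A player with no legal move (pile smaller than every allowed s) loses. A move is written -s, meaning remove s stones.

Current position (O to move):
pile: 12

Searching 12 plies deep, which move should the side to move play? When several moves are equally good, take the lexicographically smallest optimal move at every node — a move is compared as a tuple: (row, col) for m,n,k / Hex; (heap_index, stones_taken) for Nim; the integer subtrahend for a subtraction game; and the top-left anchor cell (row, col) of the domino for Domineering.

p1 O@[12]: -2[10]-1 -3[9]-1 -5[7]+1*
p2 X@[7]: -2[5]-1* -3[4]-1 -5[2]-1
p3 O@[5]: -2[3]-1 -3[2]-1 -5[0]+1*
p4 X@[0] terminal -1; root [12] d12

O's best at [12]: -5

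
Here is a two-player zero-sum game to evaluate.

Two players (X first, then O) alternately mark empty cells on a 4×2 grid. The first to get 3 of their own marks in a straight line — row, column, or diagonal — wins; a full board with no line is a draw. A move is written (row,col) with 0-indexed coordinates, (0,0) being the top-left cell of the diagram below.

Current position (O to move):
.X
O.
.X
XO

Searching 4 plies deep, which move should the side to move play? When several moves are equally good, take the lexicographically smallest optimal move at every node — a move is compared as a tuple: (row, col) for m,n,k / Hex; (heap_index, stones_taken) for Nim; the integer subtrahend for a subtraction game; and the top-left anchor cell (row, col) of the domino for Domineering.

ply 1, O at .X/O./.X/XO | (0,0)=-1→OX/O./.X/XO; (1,1)=+0→.X/OO/.X/XO*; (2,0)=-1→.X/O./OX/XO
ply 2, X at .X/OO/.X/XO | (0,0)=+0→XX/OO/.X/XO*; (2,0)=+0→.X/OO/XX/XO
ply 3, O at XX/OO/.X/XO | (2,0)=+0→XX/OO/OX/XO*
ply 4: XX/OO/OX/XO is terminal +0 (X); from .X/O./.X/XO depth 4

O's best at [.X/O./.X/XO]: (1,1)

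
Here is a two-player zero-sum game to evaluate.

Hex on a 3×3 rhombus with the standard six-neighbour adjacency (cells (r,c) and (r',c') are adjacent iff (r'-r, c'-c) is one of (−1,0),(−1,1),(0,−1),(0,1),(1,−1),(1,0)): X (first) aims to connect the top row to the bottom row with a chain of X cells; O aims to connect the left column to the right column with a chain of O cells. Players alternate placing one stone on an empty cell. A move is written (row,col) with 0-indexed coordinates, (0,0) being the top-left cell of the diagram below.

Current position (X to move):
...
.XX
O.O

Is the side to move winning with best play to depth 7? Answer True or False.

X winning at [.../.XX/O.O]: True

[.../.XX/O.O] X move#1: (0,0):-1/X../.XX/O.O, (0,1):-1/.X./.XX/O.O, (0,2):-1/..X/.XX/O.O, (1,0):-1/.../XXX/O.O, (2,1):+1/.../.XX/OXO*
[.../.XX/OXO] O move#2: (0,0):-1/O../.XX/OXO*, (0,1):-1/.O./.XX/OXO, (0,2):-1/..O/.XX/OXO, (1,0):-1/.../OXX/OXO
[O../.XX/OXO] X move#3: (0,1):+1/OX./.XX/OXO*, (0,2):+1/O.X/.XX/OXO, (1,0):+1/O../XXX/OXO
[OX./.XX/OXO] end (terminal -1, O#4); searched .../.XX/O.O to 7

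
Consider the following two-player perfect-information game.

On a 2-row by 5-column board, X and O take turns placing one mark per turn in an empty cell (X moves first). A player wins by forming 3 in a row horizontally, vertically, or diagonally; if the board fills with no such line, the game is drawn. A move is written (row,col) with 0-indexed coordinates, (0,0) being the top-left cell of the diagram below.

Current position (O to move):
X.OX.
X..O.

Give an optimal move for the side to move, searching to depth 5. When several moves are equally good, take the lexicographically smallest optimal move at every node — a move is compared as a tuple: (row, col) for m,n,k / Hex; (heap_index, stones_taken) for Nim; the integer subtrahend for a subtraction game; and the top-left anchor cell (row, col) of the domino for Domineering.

O's best at [X.OX./X..O.]: (1,2)

[X.OX./X..O.] O move#1: (0,1):+0/XOOX./X..O., (0,4):+0/X.OXO/X..O., (1,1):+0/X.OX./XO.O., (1,2):+1/X.OX./X.OO.*, (1,4):+0/X.OX./X..OO
[X.OX./X.OO.] X move#2: (0,1):-1/XXOX./X.OO.*, (0,4):-1/X.OXX/X.OO., (1,1):-1/X.OX./XXOO., (1,4):-1/X.OX./X.OOX
[XXOX./X.OO.] O move#3: (0,4):+1/XXOXO/X.OO.*, (1,1):+1/XXOX./XOOO., (1,4):+1/XXOX./X.OOO
[XXOXO/X.OO.] X move#4: (1,1):-1/XXOXO/XXOO.*, (1,4):-1/XXOXO/X.OOX
[XXOXO/XXOO.] O move#5: (1,4):+1/XXOXO/XXOOO*
[XXOXO/XXOOO] end (terminal -1, X#6); searched X.OX./X..O. to 5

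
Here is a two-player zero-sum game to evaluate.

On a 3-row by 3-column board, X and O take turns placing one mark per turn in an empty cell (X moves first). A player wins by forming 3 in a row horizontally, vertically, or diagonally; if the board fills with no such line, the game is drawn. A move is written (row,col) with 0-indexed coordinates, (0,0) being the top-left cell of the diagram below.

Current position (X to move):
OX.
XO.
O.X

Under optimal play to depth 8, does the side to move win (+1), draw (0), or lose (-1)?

value(OX./XO./O.X, X) = 0

ply 1, X at OX./XO./O.X | (0,2)=+0→OXX/XO./O.X*; (1,2)=-1→OX./XOX/O.X; (2,1)=-1→OX./XO./OXX
ply 2, O at OXX/XO./O.X | (1,2)=+0→OXX/XOO/O.X*; (2,1)=-1→OXX/XO./OOX
ply 3, X at OXX/XOO/O.X | (2,1)=+0→OXX/XOO/OXX*
ply 4: OXX/XOO/OXX is terminal +0 (O); from OX./XO./O.X depth 8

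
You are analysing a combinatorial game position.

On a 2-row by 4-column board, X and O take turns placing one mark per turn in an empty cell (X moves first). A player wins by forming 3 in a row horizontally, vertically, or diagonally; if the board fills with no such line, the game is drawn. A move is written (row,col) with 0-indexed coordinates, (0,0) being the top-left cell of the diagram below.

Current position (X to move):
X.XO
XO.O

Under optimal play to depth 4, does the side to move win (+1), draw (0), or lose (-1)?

value(X.XO/XO.O, X) = +1

[X.XO/XO.O] X move#1: (0,1):+1/XXXO/XO.O*, (1,2):+0/X.XO/XOXO
[XXXO/XO.O] end (terminal -1, O#2); searched X.XO/XO.O to 4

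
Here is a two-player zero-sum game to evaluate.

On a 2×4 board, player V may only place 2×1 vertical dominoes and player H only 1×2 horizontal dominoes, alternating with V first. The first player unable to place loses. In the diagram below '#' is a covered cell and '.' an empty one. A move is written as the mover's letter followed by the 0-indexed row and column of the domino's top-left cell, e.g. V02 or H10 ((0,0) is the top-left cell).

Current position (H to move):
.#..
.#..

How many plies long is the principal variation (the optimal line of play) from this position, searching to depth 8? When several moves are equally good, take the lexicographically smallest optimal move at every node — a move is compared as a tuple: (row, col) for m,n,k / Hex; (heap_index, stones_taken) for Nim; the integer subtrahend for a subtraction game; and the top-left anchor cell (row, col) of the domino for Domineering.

ply 1, H at .#../.#.. | H02=+1→.###/.#..*; H12=+1→.#../.###
ply 2, V at .###/.#.. | V00=-1→####/##..*
ply 3, H at ####/##.. | H12=+1→####/####*
ply 4: ####/#### is terminal -1 (V); from .#../.#.. depth 8

PV length from [.#../.#..]: 3 plies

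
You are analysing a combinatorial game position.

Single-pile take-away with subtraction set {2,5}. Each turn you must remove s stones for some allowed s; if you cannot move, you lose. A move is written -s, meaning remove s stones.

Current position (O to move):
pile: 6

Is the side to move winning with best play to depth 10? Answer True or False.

O winning at [6]: True

ply 1, O at 6 | -2=+1→4*; -5=+1→1
ply 2, X at 4 | -2=-1→2*
ply 3, O at 2 | -2=+1→0*
ply 4: 0 is terminal -1 (X); from 6 depth 10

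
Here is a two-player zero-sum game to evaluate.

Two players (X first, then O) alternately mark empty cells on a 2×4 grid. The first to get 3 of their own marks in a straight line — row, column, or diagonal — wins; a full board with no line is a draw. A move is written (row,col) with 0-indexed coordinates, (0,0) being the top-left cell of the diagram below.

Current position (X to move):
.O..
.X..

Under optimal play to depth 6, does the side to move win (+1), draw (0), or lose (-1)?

value(.O../.X.., X) = +1

p1 X@[.O../.X..]: (0,0)[XO../.X..]+0 (0,2)[.OX./.X..]+0 (0,3)[.O.X/.X..]+0 (1,0)[.O../XX..]+0 (1,2)[.O../.XX.]+1* (1,3)[.O../.X.X]+0
p2 O@[.O../.XX.]: (0,0)[OO../.XX.]-1* (0,2)[.OO./.XX.]-1 (0,3)[.O.O/.XX.]-1 (1,0)[.O../OXX.]-1 (1,3)[.O../.XXO]-1
p3 X@[OO../.XX.]: (0,2)[OOX./.XX.]+1* (0,3)[OO.X/.XX.]-1 (1,0)[OO../XXX.]+1 (1,3)[OO../.XXX]+1
p4 O@[OOX./.XX.]: (0,3)[OOXO/.XX.]-1* (1,0)[OOX./OXX.]-1 (1,3)[OOX./.XXO]-1
p5 X@[OOXO/.XX.]: (1,0)[OOXO/XXX.]+1* (1,3)[OOXO/.XXX]+1
p6 O@[OOXO/XXX.] terminal -1; root [.O../.X..] d6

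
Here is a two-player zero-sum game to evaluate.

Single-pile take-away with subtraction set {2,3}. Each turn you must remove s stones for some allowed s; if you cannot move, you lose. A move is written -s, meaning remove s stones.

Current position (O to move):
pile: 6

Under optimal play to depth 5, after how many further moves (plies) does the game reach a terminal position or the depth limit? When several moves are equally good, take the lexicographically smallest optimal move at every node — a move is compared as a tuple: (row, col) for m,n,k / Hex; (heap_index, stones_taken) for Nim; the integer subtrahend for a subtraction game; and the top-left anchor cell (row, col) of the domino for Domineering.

PV length from [6]: 2 plies

p1 O@[6]: -2[4]-1* -3[3]-1
p2 X@[4]: -2[2]-1 -3[1]+1*
p3 O@[1] terminal -1; root [6] d5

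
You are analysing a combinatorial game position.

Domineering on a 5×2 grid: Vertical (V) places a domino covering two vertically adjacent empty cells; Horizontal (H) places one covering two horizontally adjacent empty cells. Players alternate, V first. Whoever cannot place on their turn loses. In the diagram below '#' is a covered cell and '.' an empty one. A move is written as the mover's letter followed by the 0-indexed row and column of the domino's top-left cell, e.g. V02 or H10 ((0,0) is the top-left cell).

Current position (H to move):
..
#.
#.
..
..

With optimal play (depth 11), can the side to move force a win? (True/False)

H winning at [../#./#./../..]: True

ply 1, H at ../#./#./../.. | H00=-1→##/#./#./../..; H30=+1→../#./#./##/..*; H40=+1→../#./#./../##
ply 2, V at ../#./#./##/.. | V01=-1→.#/##/#./##/..*; V11=-1→../##/##/##/..
ply 3, H at .#/##/#./##/.. | H40=+1→.#/##/#./##/##*
ply 4: .#/##/#./##/## is terminal -1 (V); from ../#./#./../.. depth 11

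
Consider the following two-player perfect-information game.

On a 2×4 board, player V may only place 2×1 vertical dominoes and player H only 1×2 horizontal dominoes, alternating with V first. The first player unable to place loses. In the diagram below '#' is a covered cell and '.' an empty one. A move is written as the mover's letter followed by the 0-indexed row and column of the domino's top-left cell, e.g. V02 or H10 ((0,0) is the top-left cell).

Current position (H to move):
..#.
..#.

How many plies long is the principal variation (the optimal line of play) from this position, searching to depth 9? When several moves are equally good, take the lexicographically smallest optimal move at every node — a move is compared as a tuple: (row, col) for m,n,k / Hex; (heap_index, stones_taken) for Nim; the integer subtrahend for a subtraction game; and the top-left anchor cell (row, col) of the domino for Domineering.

PV length from [..#./..#.]: 3 plies

[..#./..#.] H move#1: H00:+1/###./..#.*, H10:+1/..#./###.
[###./..#.] V move#2: V03:-1/####/..##*
[####/..##] H move#3: H10:+1/####/####*
[####/####] end (terminal -1, V#4); searched ..#./..#. to 9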